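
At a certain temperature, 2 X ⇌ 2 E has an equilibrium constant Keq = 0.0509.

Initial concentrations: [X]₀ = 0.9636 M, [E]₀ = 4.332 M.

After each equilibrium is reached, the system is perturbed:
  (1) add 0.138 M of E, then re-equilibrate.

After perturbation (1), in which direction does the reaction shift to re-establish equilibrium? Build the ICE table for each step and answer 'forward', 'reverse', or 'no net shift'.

Direction: reverse

Q₀ = 20.21 vs Keq = 0.0509 ⇒ Q>K, reverse
Step 1:
                    X           E
  init         0.9636       4.332
  Δ             3.357      -3.357
  eq            4.321      0.9748
  solve Keq expr → x = -1.679; check Q = 0.0509
Then add 0.138 M of E.
Step 2:
                    X           E
  init          4.321       1.113
  Δ            0.1126     -0.1126
  eq            4.433           1
  solve Keq expr → x = -0.0563; check Q = 0.0509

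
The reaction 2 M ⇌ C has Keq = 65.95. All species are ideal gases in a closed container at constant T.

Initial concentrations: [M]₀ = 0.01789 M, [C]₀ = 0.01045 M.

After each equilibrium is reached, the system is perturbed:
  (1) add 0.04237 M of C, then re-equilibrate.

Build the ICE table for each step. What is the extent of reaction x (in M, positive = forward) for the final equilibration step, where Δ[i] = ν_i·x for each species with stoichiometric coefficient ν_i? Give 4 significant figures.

Q₀ = 32.65 vs Keq = 65.95 ⇒ Q<K, forward
Step 1:
                   M          C
  init       0.01789    0.01045
  Δ        -0.004118   0.002059
  eq         0.01377    0.01251
  solve Keq expr → x = 0.002059; check Q = 65.95
Then add 0.04237 M of C.
Step 2:
                   M          C
  init       0.01377    0.05488
  Δ          0.01327  -0.006637
  eq         0.02705    0.04824
  solve Keq expr → x = -0.006637; check Q = 65.95

x = -0.006637 M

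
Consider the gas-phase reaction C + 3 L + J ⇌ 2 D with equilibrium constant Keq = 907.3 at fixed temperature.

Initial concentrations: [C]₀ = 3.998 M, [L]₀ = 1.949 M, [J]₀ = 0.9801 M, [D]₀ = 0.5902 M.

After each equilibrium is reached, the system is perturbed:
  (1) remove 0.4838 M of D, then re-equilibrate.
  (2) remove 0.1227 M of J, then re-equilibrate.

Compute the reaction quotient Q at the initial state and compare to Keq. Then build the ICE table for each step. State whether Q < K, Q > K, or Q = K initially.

Q₀ = 0.01201 vs Keq = 907.3 ⇒ Q<K, forward
Step 1:
                    C           L           J           D
  init          3.998       1.949      0.9801      0.5902
  Δ           -0.6028      -1.808     -0.6028       1.206
  eq            3.395      0.1405      0.3773       1.796
  solve Keq expr → x = 0.6028; check Q = 907.3
Then remove 0.4838 M of D.
Step 2:
                    C           L           J           D
  init          3.395      0.1405      0.3773       1.312
  Δ         -0.008215    -0.02464   -0.008215     0.01643
  eq            3.387      0.1159      0.3691       1.328
  solve Keq expr → x = 0.008215; check Q = 907.3
Then remove 0.1227 M of J.
Step 3:
                    C           L           J           D
  init          3.387      0.1159      0.2464       1.328
  Δ           0.00503     0.01509     0.00503    -0.01006
  eq            3.392       0.131      0.2514       1.318
  solve Keq expr → x = -0.00503; check Q = 907.3

Q₀ = 0.01201; Q < K (proceeds forward)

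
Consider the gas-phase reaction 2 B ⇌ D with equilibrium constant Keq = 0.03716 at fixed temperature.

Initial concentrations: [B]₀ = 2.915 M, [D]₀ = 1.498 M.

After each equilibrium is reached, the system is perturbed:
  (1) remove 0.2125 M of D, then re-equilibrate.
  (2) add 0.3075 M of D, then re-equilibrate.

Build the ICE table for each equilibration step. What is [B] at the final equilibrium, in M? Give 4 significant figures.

[B]_eq = 4.557 M

Q₀ = 0.1763 vs Keq = 0.03716 ⇒ Q>K, reverse
Step 1:
                   B          D
  init         2.915      1.498
  Δ            1.529    -0.7643
  eq           4.444     0.7337
  solve Keq expr → x = -0.7643; check Q = 0.03716
Then remove 0.2125 M of D.
Step 2:
                   B          D
  init         4.444     0.5212
  Δ           -0.259     0.1295
  eq           4.185     0.6507
  solve Keq expr → x = 0.1295; check Q = 0.03716
Then add 0.3075 M of D.
Step 3:
                   B          D
  init         4.185     0.9582
  Δ           0.3728    -0.1864
  eq           4.557     0.7718
  solve Keq expr → x = -0.1864; check Q = 0.03716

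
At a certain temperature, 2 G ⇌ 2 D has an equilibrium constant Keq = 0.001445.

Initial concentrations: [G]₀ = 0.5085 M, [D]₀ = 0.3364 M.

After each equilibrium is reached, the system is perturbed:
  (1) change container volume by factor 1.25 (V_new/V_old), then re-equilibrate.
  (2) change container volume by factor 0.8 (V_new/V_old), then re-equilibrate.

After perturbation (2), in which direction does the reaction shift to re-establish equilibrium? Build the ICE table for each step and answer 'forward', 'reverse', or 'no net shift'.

Q₀ = 0.4377 vs Keq = 0.001445 ⇒ Q>K, reverse
Step 1:
                  G         D
  init       0.5085    0.3364
  Δ          0.3055   -0.3055
  eq          0.814   0.03094
  solve Keq expr → x = -0.1527; check Q = 0.001445
Then change container volume by factor 1.25 (V_new/V_old).
Step 2:
                  G         D
  init       0.6512   0.02475
  Δ               0         0
  eq         0.6512   0.02475
  solve Keq expr → x = 0; check Q = 0.001445
Then change container volume by factor 0.8 (V_new/V_old).
Step 3:
                  G         D
  init        0.814   0.03094
  Δ               0         0
  eq          0.814   0.03094
  solve Keq expr → x = 0; check Q = 0.001445

Direction: no net shift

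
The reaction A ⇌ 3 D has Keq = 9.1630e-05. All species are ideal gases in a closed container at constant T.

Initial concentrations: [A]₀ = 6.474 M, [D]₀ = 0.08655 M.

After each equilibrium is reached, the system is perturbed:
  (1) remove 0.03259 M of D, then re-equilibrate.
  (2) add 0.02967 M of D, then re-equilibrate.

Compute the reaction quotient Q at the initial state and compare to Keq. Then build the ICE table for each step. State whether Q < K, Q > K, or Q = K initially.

Q₀ = 1.0014e-04; Q > K (proceeds reverse)

Q₀ = 1.0014e-04 vs Keq = 9.1630e-05 ⇒ Q>K, reverse
Step 1:
                  A         D
  Initial     6.474   0.08655
  Change  8.4078e-04 -0.002522
  Equil       6.475   0.08403
  solve Keq expr → x = -8.4078e-04; check Q = 9.1630e-05
Then remove 0.03259 M of D.
Step 2:
                  A         D
  Initial     6.475   0.05144
  Change   -0.01085   0.03254
  Equil       6.464   0.08398
  solve Keq expr → x = 0.01085; check Q = 9.1630e-05
Then add 0.02967 M of D.
Step 3:
                  A         D
  Initial     6.464    0.1137
  Change   0.009876  -0.02963
  Equil       6.474   0.08402
  solve Keq expr → x = -0.009876; check Q = 9.1630e-05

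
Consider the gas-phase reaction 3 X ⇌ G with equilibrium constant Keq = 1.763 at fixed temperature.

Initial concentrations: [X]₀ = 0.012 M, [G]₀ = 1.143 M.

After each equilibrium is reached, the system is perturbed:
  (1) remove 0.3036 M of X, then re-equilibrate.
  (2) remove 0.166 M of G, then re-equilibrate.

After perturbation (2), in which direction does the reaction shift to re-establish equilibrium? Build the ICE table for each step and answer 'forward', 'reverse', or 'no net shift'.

Direction: forward

Q₀ = 6.6146e+05 vs Keq = 1.763 ⇒ Q>K, reverse
Step 1:
                    X           G
  Initial       0.012       1.143
  Change        0.782     -0.2607
  Equil         0.794      0.8823
  solve Keq expr → x = -0.2607; check Q = 1.763
Then remove 0.3036 M of X.
Step 2:
                    X           G
  Initial      0.4904      0.8823
  Change       0.2751     -0.0917
  Equil        0.7654      0.7907
  solve Keq expr → x = -0.0917; check Q = 1.763
Then remove 0.166 M of G.
Step 3:
                    X           G
  Initial      0.7654      0.6247
  Change     -0.05141     0.01714
  Equil         0.714      0.6418
  solve Keq expr → x = 0.01714; check Q = 1.763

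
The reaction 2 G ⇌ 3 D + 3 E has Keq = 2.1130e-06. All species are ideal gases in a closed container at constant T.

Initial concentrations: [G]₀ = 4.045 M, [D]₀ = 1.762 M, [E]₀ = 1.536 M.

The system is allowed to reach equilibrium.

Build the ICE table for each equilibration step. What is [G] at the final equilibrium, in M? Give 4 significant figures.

[G]_eq = 4.995 M

Q₀ = 1.212 vs Keq = 2.1130e-06 ⇒ Q>K, reverse
Step 1:
                   G          D          E
  Initial      4.045      1.762      1.536
  Change      0.9499     -1.425     -1.425
  Equil        4.995     0.3372     0.1112
  solve Keq expr → x = -0.4749; check Q = 2.1130e-06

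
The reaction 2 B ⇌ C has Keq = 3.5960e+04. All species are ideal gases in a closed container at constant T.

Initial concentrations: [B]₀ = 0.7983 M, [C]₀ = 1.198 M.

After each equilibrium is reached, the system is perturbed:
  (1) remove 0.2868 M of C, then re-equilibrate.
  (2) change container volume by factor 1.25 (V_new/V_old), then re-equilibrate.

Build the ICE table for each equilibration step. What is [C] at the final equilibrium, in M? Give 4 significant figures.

Q₀ = 1.88 vs Keq = 3.5960e+04 ⇒ Q<K, forward
Step 1:
                   B          C
  Initial     0.7983      1.198
  Change     -0.7916     0.3958
  Equil     0.006657      1.594
  solve Keq expr → x = 0.3958; check Q = 3.5960e+04
Then remove 0.2868 M of C.
Step 2:
                   B          C
  Initial   0.006657      1.307
  Change  -6.2795e-04 3.1397e-04
  Equil      0.00603      1.307
  solve Keq expr → x = 3.1397e-04; check Q = 3.5960e+04
Then change container volume by factor 1.25 (V_new/V_old).
Step 3:
                   B          C
  Initial   0.004824      1.046
  Change  5.6862e-04 -2.8431e-04
  Equil     0.005392      1.046
  solve Keq expr → x = -2.8431e-04; check Q = 3.5960e+04

[C]_eq = 1.046 M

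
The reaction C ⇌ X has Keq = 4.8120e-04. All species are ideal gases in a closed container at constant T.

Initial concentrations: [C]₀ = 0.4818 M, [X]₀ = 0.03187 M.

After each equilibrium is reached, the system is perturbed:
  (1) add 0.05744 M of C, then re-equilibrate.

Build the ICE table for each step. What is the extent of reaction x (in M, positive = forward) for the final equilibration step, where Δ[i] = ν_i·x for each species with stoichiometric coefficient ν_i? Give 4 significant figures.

x = 2.7627e-05 M

Q₀ = 0.06615 vs Keq = 4.8120e-04 ⇒ Q>K, reverse
Step 1:
                   C          X
  I           0.4818    0.03187
  C          0.03162   -0.03162
  E           0.5134 2.4706e-04
  solve Keq expr → x = -0.03162; check Q = 4.8120e-04
Then add 0.05744 M of C.
Step 2:
                   C          X
  I           0.5709 2.4706e-04
  C       -2.7627e-05 2.7627e-05
  E           0.5708 2.7469e-04
  solve Keq expr → x = 2.7627e-05; check Q = 4.8120e-04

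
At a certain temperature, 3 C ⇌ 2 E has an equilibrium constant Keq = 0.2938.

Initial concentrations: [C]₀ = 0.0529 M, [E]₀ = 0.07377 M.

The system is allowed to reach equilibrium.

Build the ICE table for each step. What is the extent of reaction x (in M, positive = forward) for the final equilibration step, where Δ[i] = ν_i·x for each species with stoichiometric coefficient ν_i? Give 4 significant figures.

x = -0.02464 M

Q₀ = 36.76 vs Keq = 0.2938 ⇒ Q>K, reverse
Step 1:
                  C         E
  I          0.0529   0.07377
  C         0.07393  -0.04929
  E          0.1268   0.02448
  solve Keq expr → x = -0.02464; check Q = 0.2938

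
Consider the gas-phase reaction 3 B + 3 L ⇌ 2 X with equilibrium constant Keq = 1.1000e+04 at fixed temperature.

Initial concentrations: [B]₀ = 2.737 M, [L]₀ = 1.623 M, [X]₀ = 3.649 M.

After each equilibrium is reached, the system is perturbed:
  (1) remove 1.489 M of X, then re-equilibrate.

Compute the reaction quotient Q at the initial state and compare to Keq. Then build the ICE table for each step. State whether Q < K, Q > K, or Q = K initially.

Q₀ = 0.1519 vs Keq = 1.1000e+04 ⇒ Q<K, forward
Step 1:
                  B         L         X
  Initial     2.737     1.623     3.649
  Change      -1.52     -1.52     1.013
  Equil       1.217    0.1031     4.662
  solve Keq expr → x = 0.5066; check Q = 1.1000e+04
Then remove 1.489 M of X.
Step 2:
                  B         L         X
  Initial     1.217    0.1031     3.173
  Change   -0.02164  -0.02164   0.01442
  Equil       1.195   0.08147     3.188
  solve Keq expr → x = 0.007212; check Q = 1.1000e+04

Q₀ = 0.1519; Q < K (proceeds forward)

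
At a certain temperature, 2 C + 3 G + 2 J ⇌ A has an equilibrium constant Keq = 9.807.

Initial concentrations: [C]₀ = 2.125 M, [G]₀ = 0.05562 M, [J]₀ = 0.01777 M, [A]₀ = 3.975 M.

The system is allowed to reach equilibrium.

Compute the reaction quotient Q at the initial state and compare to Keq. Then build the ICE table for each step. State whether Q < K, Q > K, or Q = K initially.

Q₀ = 1.6201e+07; Q > K (proceeds reverse)

Q₀ = 1.6201e+07 vs Keq = 9.807 ⇒ Q>K, reverse
Step 1:
                   C          G          J          A
  init         2.125    0.05562    0.01777      3.975
  Δ           0.4166     0.6249     0.4166    -0.2083
  eq           2.542     0.6805     0.4344      3.767
  solve Keq expr → x = -0.2083; check Q = 9.807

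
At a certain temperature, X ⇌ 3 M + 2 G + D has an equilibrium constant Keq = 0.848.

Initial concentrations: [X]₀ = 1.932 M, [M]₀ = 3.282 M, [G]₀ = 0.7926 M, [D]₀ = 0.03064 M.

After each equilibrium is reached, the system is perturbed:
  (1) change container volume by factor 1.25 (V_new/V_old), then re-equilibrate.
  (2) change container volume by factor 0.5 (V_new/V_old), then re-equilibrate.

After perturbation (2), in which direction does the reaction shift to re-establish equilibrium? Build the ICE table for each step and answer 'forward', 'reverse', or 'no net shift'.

Q₀ = 0.3522 vs Keq = 0.848 ⇒ Q<K, forward
Step 1:
                  X         M         G         D
  Initial     1.932     3.282    0.7926   0.03064
  Change    -0.0281   0.08431   0.05621    0.0281
  Equil       1.904     3.366    0.8488   0.05874
  solve Keq expr → x = 0.0281; check Q = 0.848
Then change container volume by factor 1.25 (V_new/V_old).
Step 2:
                  X         M         G         D
  Initial     1.523     2.693     0.679   0.04699
  Change   -0.04592    0.1378   0.09185   0.04592
  Equil       1.477     2.831    0.7709   0.09292
  solve Keq expr → x = 0.04592; check Q = 0.848
Then change container volume by factor 0.5 (V_new/V_old).
Step 3:
                  X         M         G         D
  Initial     2.954     5.662     1.542    0.1858
  Change     0.1723   -0.5168   -0.3445   -0.1723
  Equil       3.127     5.145     1.197   0.01358
  solve Keq expr → x = -0.1723; check Q = 0.848

Direction: reverse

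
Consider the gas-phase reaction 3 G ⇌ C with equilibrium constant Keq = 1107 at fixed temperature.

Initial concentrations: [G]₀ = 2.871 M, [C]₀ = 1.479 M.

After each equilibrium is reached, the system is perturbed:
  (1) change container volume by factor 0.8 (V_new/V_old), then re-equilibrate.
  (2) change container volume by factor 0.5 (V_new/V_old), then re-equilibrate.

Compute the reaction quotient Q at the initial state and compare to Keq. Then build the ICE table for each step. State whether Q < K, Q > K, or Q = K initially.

Q₀ = 0.0625; Q < K (proceeds forward)

Q₀ = 0.0625 vs Keq = 1107 ⇒ Q<K, forward
Step 1:
                   G          C
  I            2.871      1.479
  C           -2.742     0.9139
  E           0.1293      2.393
  solve Keq expr → x = 0.9139; check Q = 1107
Then change container volume by factor 0.8 (V_new/V_old).
Step 2:
                   G          C
  I           0.1616      2.991
  C         -0.02223   0.007409
  E           0.1394      2.999
  solve Keq expr → x = 0.007409; check Q = 1107
Then change container volume by factor 0.5 (V_new/V_old).
Step 3:
                   G          C
  I           0.2788      5.997
  C          -0.1028    0.03428
  E            0.176      6.031
  solve Keq expr → x = 0.03428; check Q = 1107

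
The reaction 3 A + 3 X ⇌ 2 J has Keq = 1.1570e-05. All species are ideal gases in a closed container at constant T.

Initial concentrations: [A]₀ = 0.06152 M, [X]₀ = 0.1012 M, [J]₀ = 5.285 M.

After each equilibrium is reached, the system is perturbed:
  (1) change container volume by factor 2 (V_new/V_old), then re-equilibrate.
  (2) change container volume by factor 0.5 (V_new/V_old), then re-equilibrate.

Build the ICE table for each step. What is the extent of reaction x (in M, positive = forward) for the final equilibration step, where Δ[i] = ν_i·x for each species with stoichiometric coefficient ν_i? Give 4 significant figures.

x = 0.3036 M

Q₀ = 1.1574e+08 vs Keq = 1.1570e-05 ⇒ Q>K, reverse
Step 1:
                   A          X          J
  I          0.06152     0.1012      5.285
  C            6.484      6.484     -4.323
  E            6.545      6.585     0.9625
  solve Keq expr → x = -2.161; check Q = 1.1570e-05
Then change container volume by factor 2 (V_new/V_old).
Step 2:
                   A          X          J
  I            3.273      3.292     0.4812
  C           0.4554     0.4554    -0.3036
  E            3.728      3.748     0.1776
  solve Keq expr → x = -0.1518; check Q = 1.1570e-05
Then change container volume by factor 0.5 (V_new/V_old).
Step 3:
                   A          X          J
  I            7.456      7.496     0.3553
  C          -0.9108    -0.9108     0.6072
  E            6.545      6.585     0.9625
  solve Keq expr → x = 0.3036; check Q = 1.1570e-05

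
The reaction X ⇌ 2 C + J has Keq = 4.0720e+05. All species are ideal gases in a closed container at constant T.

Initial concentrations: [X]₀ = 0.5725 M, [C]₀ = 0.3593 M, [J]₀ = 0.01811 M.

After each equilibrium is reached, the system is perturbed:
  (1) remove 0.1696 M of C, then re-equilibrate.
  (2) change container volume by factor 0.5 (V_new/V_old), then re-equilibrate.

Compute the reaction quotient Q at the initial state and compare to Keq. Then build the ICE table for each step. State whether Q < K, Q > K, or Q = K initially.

Q₀ = 0.004084 vs Keq = 4.0720e+05 ⇒ Q<K, forward
Step 1:
                  X         C         J
  I          0.5725    0.3593   0.01811
  C         -0.5725     1.145    0.5725
  E       3.2821e-06     1.504    0.5906
  solve Keq expr → x = 0.5725; check Q = 4.0720e+05
Then remove 0.1696 M of C.
Step 2:
                  X         C         J
  I       3.2821e-06     1.335    0.5906
  C       -6.9835e-07 1.3967e-06 6.9835e-07
  E       2.5838e-06     1.335    0.5906
  solve Keq expr → x = 6.9835e-07; check Q = 4.0720e+05
Then change container volume by factor 0.5 (V_new/V_old).
Step 3:
                  X         C         J
  I       5.1676e-06     2.669     1.181
  C       1.5502e-05 -3.1004e-05 -1.5502e-05
  E       2.0669e-05     2.669     1.181
  solve Keq expr → x = -1.5502e-05; check Q = 4.0720e+05

Q₀ = 0.004084; Q < K (proceeds forward)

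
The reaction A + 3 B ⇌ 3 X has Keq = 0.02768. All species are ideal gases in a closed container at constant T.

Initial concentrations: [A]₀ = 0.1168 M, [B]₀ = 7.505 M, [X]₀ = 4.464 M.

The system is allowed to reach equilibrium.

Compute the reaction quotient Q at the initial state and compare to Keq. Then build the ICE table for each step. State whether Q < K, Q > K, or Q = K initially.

Q₀ = 1.802 vs Keq = 0.02768 ⇒ Q>K, reverse
Step 1:
                   A          B          X
  I           0.1168      7.505      4.464
  C           0.6291      1.887     -1.887
  E           0.7459      9.392      2.577
  solve Keq expr → x = -0.6291; check Q = 0.02768

Q₀ = 1.802; Q > K (proceeds reverse)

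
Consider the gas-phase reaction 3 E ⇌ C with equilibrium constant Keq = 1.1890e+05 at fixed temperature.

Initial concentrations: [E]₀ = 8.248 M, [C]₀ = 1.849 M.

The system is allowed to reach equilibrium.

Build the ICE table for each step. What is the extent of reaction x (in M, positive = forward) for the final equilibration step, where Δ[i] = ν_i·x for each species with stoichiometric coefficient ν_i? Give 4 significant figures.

Q₀ = 0.003295 vs Keq = 1.1890e+05 ⇒ Q<K, forward
Step 1:
                  E         C
  init        8.248     1.849
  Δ          -8.214     2.738
  eq        0.03379     4.587
  solve Keq expr → x = 2.738; check Q = 1.1890e+05

x = 2.738 M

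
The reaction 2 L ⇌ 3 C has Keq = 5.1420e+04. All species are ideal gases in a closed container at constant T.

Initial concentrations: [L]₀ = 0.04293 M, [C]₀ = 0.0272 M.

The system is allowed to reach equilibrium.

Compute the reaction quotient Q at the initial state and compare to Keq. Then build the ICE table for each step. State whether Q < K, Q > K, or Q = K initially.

Q₀ = 0.01092; Q < K (proceeds forward)

Q₀ = 0.01092 vs Keq = 5.1420e+04 ⇒ Q<K, forward
Step 1:
                   L          C
  Initial    0.04293     0.0272
  Change    -0.04281    0.06421
  Equil   1.2188e-04    0.09141
  solve Keq expr → x = 0.0214; check Q = 5.1420e+04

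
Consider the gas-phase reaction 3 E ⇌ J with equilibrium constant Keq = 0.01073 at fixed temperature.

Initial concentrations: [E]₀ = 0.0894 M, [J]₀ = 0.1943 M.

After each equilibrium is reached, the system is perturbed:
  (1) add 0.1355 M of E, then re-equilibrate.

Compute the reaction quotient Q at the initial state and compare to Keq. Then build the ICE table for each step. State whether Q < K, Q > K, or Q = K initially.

Q₀ = 271.9 vs Keq = 0.01073 ⇒ Q>K, reverse
Step 1:
                  E         J
  init       0.0894    0.1943
  Δ          0.5735   -0.1912
  eq         0.6629  0.003126
  solve Keq expr → x = -0.1912; check Q = 0.01073
Then add 0.1355 M of E.
Step 2:
                  E         J
  init       0.7984  0.003126
  Δ       -0.006603  0.002201
  eq         0.7918  0.005327
  solve Keq expr → x = 0.002201; check Q = 0.01073

Q₀ = 271.9; Q > K (proceeds reverse)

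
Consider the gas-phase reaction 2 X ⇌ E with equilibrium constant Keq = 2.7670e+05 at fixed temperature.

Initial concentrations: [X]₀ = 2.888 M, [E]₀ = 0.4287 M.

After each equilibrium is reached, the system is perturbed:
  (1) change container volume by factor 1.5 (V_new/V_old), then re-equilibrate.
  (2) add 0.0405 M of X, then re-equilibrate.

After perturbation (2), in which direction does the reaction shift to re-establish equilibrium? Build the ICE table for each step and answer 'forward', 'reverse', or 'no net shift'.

Q₀ = 0.0514 vs Keq = 2.7670e+05 ⇒ Q<K, forward
Step 1:
                    X           E
  init          2.888      0.4287
  Δ            -2.885       1.443
  eq         0.002601       1.871
  solve Keq expr → x = 1.443; check Q = 2.7670e+05
Then change container volume by factor 1.5 (V_new/V_old).
Step 2:
                    X           E
  init       0.001734       1.248
  Δ        3.8949e-04 -1.9474e-04
  eq         0.002123       1.247
  solve Keq expr → x = -1.9474e-04; check Q = 2.7670e+05
Then add 0.0405 M of X.
Step 3:
                    X           E
  init        0.04262       1.247
  Δ          -0.04048     0.02024
  eq          0.00214       1.268
  solve Keq expr → x = 0.02024; check Q = 2.7670e+05

Direction: forward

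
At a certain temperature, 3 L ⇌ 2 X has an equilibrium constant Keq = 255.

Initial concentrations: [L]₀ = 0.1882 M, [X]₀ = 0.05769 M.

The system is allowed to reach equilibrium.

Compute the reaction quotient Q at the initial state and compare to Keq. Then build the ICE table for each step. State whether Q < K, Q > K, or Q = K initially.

Q₀ = 0.4993; Q < K (proceeds forward)

Q₀ = 0.4993 vs Keq = 255 ⇒ Q<K, forward
Step 1:
                    L           X
  init         0.1882     0.05769
  Δ           -0.1431     0.09538
  eq          0.04513      0.1531
  solve Keq expr → x = 0.04769; check Q = 255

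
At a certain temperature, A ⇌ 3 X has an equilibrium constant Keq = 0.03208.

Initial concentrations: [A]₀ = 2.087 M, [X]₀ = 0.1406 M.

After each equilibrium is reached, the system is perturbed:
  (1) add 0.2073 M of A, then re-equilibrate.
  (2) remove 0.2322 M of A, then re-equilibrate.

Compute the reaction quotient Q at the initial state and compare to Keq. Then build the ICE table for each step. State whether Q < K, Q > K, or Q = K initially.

Q₀ = 0.001332; Q < K (proceeds forward)

Q₀ = 0.001332 vs Keq = 0.03208 ⇒ Q<K, forward
Step 1:
                   A          X
  Initial      2.087     0.1406
  Change    -0.08659     0.2598
  Equil            2     0.4004
  solve Keq expr → x = 0.08659; check Q = 0.03208
Then add 0.2073 M of A.
Step 2:
                   A          X
  Initial      2.208     0.4004
  Change   -0.004368     0.0131
  Equil        2.203     0.4135
  solve Keq expr → x = 0.004368; check Q = 0.03208
Then remove 0.2322 M of A.
Step 3:
                   A          X
  Initial      1.971     0.4135
  Change    0.004912   -0.01474
  Equil        1.976     0.3987
  solve Keq expr → x = -0.004912; check Q = 0.03208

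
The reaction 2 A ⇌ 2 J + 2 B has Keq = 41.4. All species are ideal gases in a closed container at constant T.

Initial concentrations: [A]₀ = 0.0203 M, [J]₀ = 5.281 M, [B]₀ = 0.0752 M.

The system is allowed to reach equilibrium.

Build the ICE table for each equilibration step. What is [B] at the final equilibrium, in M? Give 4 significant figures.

Q₀ = 382.7 vs Keq = 41.4 ⇒ Q>K, reverse
Step 1:
                    A           J           B
  Initial      0.0203       5.281      0.0752
  Change      0.02265    -0.02265    -0.02265
  Equil       0.04295       5.258     0.05255
  solve Keq expr → x = -0.01132; check Q = 41.4

[B]_eq = 0.05255 M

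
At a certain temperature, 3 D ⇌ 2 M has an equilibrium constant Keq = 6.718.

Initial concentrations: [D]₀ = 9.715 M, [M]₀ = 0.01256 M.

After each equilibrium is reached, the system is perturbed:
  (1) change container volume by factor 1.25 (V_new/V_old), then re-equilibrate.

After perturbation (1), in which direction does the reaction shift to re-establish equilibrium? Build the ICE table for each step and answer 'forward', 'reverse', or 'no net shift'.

Direction: reverse

Q₀ = 1.7205e-07 vs Keq = 6.718 ⇒ Q<K, forward
Step 1:
                  D         M
  init        9.715   0.01256
  Δ          -8.083     5.389
  eq          1.632     5.402
  solve Keq expr → x = 2.694; check Q = 6.718
Then change container volume by factor 1.25 (V_new/V_old).
Step 2:
                  D         M
  init        1.305     4.321
  Δ         0.08803  -0.05869
  eq          1.393     4.263
  solve Keq expr → x = -0.02934; check Q = 6.718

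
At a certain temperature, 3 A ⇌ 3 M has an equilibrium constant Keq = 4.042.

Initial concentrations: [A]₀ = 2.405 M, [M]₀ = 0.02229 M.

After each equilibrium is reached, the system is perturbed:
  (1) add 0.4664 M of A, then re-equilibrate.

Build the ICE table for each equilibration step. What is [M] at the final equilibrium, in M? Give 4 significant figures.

[M]_eq = 1.778 M

Q₀ = 7.9613e-07 vs Keq = 4.042 ⇒ Q<K, forward
Step 1:
                   A          M
  Initial      2.405    0.02229
  Change      -1.469      1.469
  Equil       0.9361      1.491
  solve Keq expr → x = 0.4896; check Q = 4.042
Then add 0.4664 M of A.
Step 2:
                   A          M
  Initial      1.403      1.491
  Change     -0.2865     0.2865
  Equil        1.116      1.778
  solve Keq expr → x = 0.09551; check Q = 4.042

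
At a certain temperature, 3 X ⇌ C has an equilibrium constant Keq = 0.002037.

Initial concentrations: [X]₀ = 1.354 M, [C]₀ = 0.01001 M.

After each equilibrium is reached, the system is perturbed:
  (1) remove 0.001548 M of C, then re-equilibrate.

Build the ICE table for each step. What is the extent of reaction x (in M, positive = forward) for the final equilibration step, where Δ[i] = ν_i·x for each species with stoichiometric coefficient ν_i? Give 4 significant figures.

Q₀ = 0.004033 vs Keq = 0.002037 ⇒ Q>K, reverse
Step 1:
                    X           C
  init          1.354     0.01001
  Δ           0.01437   -0.004791
  eq            1.368    0.005219
  solve Keq expr → x = -0.004791; check Q = 0.002037
Then remove 0.001548 M of C.
Step 2:
                    X           C
  init          1.368    0.003671
  Δ          -0.00449    0.001497
  eq            1.364    0.005168
  solve Keq expr → x = 0.001497; check Q = 0.002037

x = 0.001497 M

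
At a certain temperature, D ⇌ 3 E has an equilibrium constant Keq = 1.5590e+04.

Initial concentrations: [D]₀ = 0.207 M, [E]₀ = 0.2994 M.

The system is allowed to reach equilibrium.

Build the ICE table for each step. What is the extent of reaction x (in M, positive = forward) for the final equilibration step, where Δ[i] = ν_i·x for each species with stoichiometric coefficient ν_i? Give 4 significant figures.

Q₀ = 0.1297 vs Keq = 1.5590e+04 ⇒ Q<K, forward
Step 1:
                   D          E
  I            0.207     0.2994
  C           -0.207     0.6209
  E       4.9989e-05     0.9203
  solve Keq expr → x = 0.207; check Q = 1.5590e+04

x = 0.207 M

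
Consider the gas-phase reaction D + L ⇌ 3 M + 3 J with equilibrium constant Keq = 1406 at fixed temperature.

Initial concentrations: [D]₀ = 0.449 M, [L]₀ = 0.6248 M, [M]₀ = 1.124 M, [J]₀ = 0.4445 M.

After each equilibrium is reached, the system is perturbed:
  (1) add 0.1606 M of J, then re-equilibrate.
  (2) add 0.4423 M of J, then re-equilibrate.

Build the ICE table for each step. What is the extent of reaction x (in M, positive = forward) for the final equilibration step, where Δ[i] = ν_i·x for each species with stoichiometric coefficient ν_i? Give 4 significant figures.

x = -0.03584 M

Q₀ = 0.4446 vs Keq = 1406 ⇒ Q<K, forward
Step 1:
                  D         L         M         J
  init        0.449    0.6248     1.124    0.4445
  Δ         -0.3545   -0.3545     1.064     1.064
  eq        0.09448    0.2703     2.188     1.508
  solve Keq expr → x = 0.3545; check Q = 1406
Then add 0.1606 M of J.
Step 2:
                  D         L         M         J
  init      0.09448    0.2703     2.188     1.669
  Δ         0.01312   0.01312  -0.03937  -0.03937
  eq         0.1076    0.2834     2.148     1.629
  solve Keq expr → x = -0.01312; check Q = 1406
Then add 0.4423 M of J.
Step 3:
                  D         L         M         J
  init       0.1076    0.2834     2.148     2.072
  Δ         0.03584   0.03584   -0.1075   -0.1075
  eq         0.1434    0.3192     2.041     1.964
  solve Keq expr → x = -0.03584; check Q = 1406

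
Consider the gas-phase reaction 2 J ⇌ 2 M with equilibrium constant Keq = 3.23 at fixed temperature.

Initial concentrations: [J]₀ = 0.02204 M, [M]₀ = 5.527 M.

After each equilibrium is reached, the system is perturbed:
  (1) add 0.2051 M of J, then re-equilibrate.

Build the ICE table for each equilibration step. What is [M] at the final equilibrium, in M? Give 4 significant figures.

Q₀ = 6.2886e+04 vs Keq = 3.23 ⇒ Q>K, reverse
Step 1:
                  J         M
  Initial   0.02204     5.527
  Change      1.962    -1.962
  Equil       1.984     3.565
  solve Keq expr → x = -0.9809; check Q = 3.23
Then add 0.2051 M of J.
Step 2:
                  J         M
  Initial     2.189     3.565
  Change    -0.1318    0.1318
  Equil       2.057     3.697
  solve Keq expr → x = 0.06589; check Q = 3.23

[M]_eq = 3.697 M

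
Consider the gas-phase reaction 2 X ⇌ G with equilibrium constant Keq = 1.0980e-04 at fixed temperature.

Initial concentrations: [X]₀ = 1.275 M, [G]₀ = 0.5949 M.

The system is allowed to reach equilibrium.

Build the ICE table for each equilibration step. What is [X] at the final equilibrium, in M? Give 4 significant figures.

Q₀ = 0.366 vs Keq = 1.0980e-04 ⇒ Q>K, reverse
Step 1:
                   X          G
  I            1.275     0.5949
  C            1.188    -0.5942
  E            2.463 6.6634e-04
  solve Keq expr → x = -0.5942; check Q = 1.0980e-04

[X]_eq = 2.463 M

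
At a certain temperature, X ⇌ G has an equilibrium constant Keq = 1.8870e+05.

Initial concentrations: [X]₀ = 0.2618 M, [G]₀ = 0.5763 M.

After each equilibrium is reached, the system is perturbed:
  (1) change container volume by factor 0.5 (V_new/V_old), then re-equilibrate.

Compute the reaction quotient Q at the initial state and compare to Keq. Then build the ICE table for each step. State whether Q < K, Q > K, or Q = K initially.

Q₀ = 2.201 vs Keq = 1.8870e+05 ⇒ Q<K, forward
Step 1:
                   X          G
  init        0.2618     0.5763
  Δ          -0.2618     0.2618
  eq      4.4414e-06     0.8381
  solve Keq expr → x = 0.2618; check Q = 1.8870e+05
Then change container volume by factor 0.5 (V_new/V_old).
Step 2:
                   X          G
  init    8.8828e-06      1.676
  Δ                0          0
  eq      8.8828e-06      1.676
  solve Keq expr → x = 0; check Q = 1.8870e+05

Q₀ = 2.201; Q < K (proceeds forward)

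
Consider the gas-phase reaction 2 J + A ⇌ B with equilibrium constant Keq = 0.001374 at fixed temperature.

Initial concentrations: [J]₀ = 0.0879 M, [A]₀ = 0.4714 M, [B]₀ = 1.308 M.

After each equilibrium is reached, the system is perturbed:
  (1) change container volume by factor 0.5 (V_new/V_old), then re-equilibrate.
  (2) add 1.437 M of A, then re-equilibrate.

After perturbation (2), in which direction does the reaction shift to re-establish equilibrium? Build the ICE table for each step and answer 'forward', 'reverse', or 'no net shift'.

Direction: forward

Q₀ = 359.1 vs Keq = 0.001374 ⇒ Q>K, reverse
Step 1:
                    J           A           B
  Initial      0.0879      0.4714       1.308
  Change        2.581       1.291      -1.291
  Equil         2.669       1.762     0.01725
  solve Keq expr → x = -1.291; check Q = 0.001374
Then change container volume by factor 0.5 (V_new/V_old).
Step 2:
                    J           A           B
  Initial       5.339       3.524     0.03451
  Change      -0.1819    -0.09095     0.09095
  Equil         5.157       3.433      0.1255
  solve Keq expr → x = 0.09095; check Q = 0.001374
Then add 1.437 M of A.
Step 3:
                    J           A           B
  Initial       5.157        4.87      0.1255
  Change     -0.08959     -0.0448      0.0448
  Equil         5.067       4.826      0.1702
  solve Keq expr → x = 0.0448; check Q = 0.001374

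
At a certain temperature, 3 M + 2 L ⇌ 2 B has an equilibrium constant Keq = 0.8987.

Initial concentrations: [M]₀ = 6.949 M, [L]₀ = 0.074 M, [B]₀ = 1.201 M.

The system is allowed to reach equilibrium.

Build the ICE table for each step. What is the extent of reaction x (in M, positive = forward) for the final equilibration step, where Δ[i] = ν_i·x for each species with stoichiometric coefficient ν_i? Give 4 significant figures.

Q₀ = 0.785 vs Keq = 0.8987 ⇒ Q<K, forward
Step 1:
                  M         L         B
  Initial     6.949     0.074     1.201
  Change  -0.006722 -0.004482  0.004482
  Equil       6.942   0.06952     1.205
  solve Keq expr → x = 0.002241; check Q = 0.8987

x = 0.002241 M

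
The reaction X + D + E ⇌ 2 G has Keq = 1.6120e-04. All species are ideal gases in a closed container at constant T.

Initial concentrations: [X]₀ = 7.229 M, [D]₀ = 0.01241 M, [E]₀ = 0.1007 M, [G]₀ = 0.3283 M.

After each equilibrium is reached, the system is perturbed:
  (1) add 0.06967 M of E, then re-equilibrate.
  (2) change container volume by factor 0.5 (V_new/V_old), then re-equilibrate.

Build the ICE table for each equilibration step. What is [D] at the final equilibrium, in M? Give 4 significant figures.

Q₀ = 11.93 vs Keq = 1.6120e-04 ⇒ Q>K, reverse
Step 1:
                    X           D           E           G
  I             7.229     0.01241      0.1007      0.3283
  C            0.1605      0.1605      0.1605      -0.321
  E             7.389      0.1729      0.2612    0.007334
  solve Keq expr → x = -0.1605; check Q = 1.6120e-04
Then add 0.06967 M of E.
Step 2:
                    X           D           E           G
  I             7.389      0.1729      0.3309    0.007334
  C       -4.5188e-04 -4.5188e-04 -4.5188e-04  9.0375e-04
  E             7.389      0.1724      0.3304    0.008238
  solve Keq expr → x = 4.5188e-04; check Q = 1.6120e-04
Then change container volume by factor 0.5 (V_new/V_old).
Step 3:
                    X           D           E           G
  I             14.78      0.3449      0.6608     0.01648
  C         -0.003325   -0.003325   -0.003325    0.006651
  E             14.77      0.3416      0.6575     0.02313
  solve Keq expr → x = 0.003325; check Q = 1.6120e-04

[D]_eq = 0.3416 M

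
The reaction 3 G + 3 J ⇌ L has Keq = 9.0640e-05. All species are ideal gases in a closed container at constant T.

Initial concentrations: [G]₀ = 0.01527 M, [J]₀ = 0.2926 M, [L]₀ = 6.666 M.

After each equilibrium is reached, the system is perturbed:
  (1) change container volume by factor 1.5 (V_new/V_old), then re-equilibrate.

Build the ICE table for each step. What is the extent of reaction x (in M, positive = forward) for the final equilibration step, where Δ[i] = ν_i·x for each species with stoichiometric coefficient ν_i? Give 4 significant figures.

x = -0.4915 M

Q₀ = 7.4735e+07 vs Keq = 9.0640e-05 ⇒ Q>K, reverse
Step 1:
                  G         J         L
  I         0.01527    0.2926     6.666
  C            5.95      5.95    -1.983
  E           5.966     6.243     4.683
  solve Keq expr → x = -1.983; check Q = 9.0640e-05
Then change container volume by factor 1.5 (V_new/V_old).
Step 2:
                  G         J         L
  I           3.977     4.162     3.122
  C           1.475     1.475   -0.4915
  E           5.452     5.637      2.63
  solve Keq expr → x = -0.4915; check Q = 9.0640e-05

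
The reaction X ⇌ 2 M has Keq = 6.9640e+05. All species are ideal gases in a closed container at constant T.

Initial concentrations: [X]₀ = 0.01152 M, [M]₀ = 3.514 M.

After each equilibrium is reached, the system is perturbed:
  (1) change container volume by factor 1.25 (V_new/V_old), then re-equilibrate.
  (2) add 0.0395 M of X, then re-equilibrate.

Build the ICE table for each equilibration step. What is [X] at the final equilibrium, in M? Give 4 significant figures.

Q₀ = 1072 vs Keq = 6.9640e+05 ⇒ Q<K, forward
Step 1:
                  X         M
  Initial   0.01152     3.514
  Change    -0.0115     0.023
  Equil   1.7964e-05     3.537
  solve Keq expr → x = 0.0115; check Q = 6.9640e+05
Then change container volume by factor 1.25 (V_new/V_old).
Step 2:
                  X         M
  Initial 1.4372e-05      2.83
  Change  -2.8743e-06 5.7485e-06
  Equil   1.1497e-05      2.83
  solve Keq expr → x = 2.8743e-06; check Q = 6.9640e+05
Then add 0.0395 M of X.
Step 3:
                  X         M
  Initial   0.03951      2.83
  Change    -0.0395     0.079
  Equil   1.2148e-05     2.909
  solve Keq expr → x = 0.0395; check Q = 6.9640e+05

[X]_eq = 1.2148e-05 M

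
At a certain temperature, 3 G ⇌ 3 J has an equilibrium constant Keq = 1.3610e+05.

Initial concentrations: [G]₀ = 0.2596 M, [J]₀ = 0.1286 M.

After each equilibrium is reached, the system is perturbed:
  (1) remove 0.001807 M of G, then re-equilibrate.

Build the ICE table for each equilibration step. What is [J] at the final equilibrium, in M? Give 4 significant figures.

[J]_eq = 0.379 M

Q₀ = 0.1216 vs Keq = 1.3610e+05 ⇒ Q<K, forward
Step 1:
                  G         J
  I          0.2596    0.1286
  C         -0.2522    0.2522
  E        0.007403    0.3808
  solve Keq expr → x = 0.08407; check Q = 1.3610e+05
Then remove 0.001807 M of G.
Step 2:
                  G         J
  I        0.005596    0.3808
  C        0.001773 -0.001773
  E        0.007369     0.379
  solve Keq expr → x = -5.9085e-04; check Q = 1.3610e+05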